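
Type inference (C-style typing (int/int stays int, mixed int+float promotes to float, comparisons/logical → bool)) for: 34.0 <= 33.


Operand types: float <= int
Rule: comparison yields bool
Result type: bool


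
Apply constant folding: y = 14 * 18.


14 * 18 = 252 at compile time
Optimized: y = 252


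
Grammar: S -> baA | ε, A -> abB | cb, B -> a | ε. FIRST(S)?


Per alternative of S: FIRST(baA) = {b}; FIRST(ε) = {ε}
FIRST(S) = {b, ε}


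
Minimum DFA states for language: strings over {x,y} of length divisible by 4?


Track length mod 4: states 0..3, accept at 0
Minimal DFA: 4 states


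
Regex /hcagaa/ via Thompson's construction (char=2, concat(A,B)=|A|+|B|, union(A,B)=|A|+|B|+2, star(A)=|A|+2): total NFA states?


Syntax tree has 6 char leaf(s), 0 union(s), 0 star(s)
chars contribute 6×2 = 12; each union adds +2; each star adds +2
Total: 12 + 0 + 0 = 12 states


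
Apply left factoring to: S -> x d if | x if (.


Common prefix: 'x'
Factored: S -> x S', S' -> d if | if (


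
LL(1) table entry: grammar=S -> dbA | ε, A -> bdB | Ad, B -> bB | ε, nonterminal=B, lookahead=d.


For [B, d]: ε is nullable and 'd' ∈ FOLLOW(B)
Entry: B -> ε


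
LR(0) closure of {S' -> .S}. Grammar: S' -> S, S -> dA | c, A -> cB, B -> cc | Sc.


Start: S' -> .S
For each item with dot before a nonterminal B, add B -> .γ for every B-production
Closure: [S' -> .S, S -> .dA, S -> .c]


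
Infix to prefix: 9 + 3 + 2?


left-to-right (same/higher precedence on left): tree is (+ (+ 9 3) 2)
Prefix: + + 9 3 2


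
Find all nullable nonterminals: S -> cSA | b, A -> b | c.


A nonterminal is nullable iff some alternative derives ε (directly, or every symbol in it is nullable)
Nullable: {}


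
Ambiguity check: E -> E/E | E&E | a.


'a/a&a' has two parse trees (no precedence encoded between / and &)
Ambiguous


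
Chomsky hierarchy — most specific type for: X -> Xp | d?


Left-linear: every RHS is a terminal or one nonterminal followed by a terminal
Classification: Type 3 (Regular)


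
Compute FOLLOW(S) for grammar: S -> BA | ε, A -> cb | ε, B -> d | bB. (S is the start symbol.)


$ ∈ FOLLOW(S). For each A -> αBβ: add FIRST(β)\{ε} to FOLLOW(B); if β nullable, add FOLLOW(A).
FOLLOW(S) = {$}


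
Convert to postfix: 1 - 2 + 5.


Left to right (same or higher precedence on left)
Postfix: 1 2 - 5 +


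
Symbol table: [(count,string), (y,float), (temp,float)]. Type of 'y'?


Lookup 'y' → type float


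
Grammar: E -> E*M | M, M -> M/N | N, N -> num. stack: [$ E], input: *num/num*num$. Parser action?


shift '*' to continue E -> E*M
Action: shift


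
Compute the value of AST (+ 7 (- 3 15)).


Evaluate inner: (- 3 15) = -12
Evaluate root: (+ 7 -12) = -5
Result: -5


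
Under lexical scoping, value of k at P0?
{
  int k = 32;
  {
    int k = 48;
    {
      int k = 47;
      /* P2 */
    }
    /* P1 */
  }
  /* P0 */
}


k declared in the same block as P0
k = 32


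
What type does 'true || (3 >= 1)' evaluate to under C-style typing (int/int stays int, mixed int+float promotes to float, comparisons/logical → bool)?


Operand types: bool || bool
Rule: logical operators take bool operands and yield bool
Result type: bool


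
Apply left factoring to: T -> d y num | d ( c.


Common prefix: 'd'
Factored: T -> d T', T' -> y num | ( c


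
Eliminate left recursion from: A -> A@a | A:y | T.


Left-recursive alternatives: A@a, A:y; non-recursive: T
Introduce A': A -> TA', A' -> @aA' | :yA' | ε


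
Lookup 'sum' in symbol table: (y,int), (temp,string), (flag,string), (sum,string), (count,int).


Lookup 'sum' → type string


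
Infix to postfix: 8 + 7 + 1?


Left to right (same or higher precedence on left)
Postfix: 8 7 + 1 +


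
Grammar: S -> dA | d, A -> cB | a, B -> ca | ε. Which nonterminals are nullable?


A nonterminal is nullable iff some alternative derives ε (directly, or every symbol in it is nullable)
Nullable: {B}


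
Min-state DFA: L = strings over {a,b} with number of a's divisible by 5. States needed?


Track (count of a) mod 5: states 0..4, accept at 0
Minimal DFA: 5 states


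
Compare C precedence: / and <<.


'/' is multiplicative (level 10); '<<' is shift (level 8)
Higher level binds tighter
'/' has higher precedence than '<<'


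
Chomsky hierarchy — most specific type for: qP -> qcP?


LHS has context (more than one symbol) and |LHS| ≤ |RHS|
Classification: Type 1 (Context-Sensitive)


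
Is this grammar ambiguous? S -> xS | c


right-linear, alternatives start with distinct terminals 'x' vs 'c': unique leftmost derivation
Unambiguous


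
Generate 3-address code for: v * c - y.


Break into single-operator statements:
t1 = v * c
t2 = t1 - y


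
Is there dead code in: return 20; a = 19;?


statement follows a return and is unreachable
Dead: 'a = 19'


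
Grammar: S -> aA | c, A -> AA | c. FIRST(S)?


Per alternative of S: FIRST(aA) = {a}; FIRST(c) = {c}
FIRST(S) = {a, c}


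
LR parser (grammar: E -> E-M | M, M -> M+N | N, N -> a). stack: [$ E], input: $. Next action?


start symbol E on stack, input exhausted
Action: accept


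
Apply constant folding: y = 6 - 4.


6 - 4 = 2 at compile time
Optimized: y = 2


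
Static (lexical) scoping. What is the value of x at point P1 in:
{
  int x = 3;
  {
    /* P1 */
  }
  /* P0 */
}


P1's block does not declare x; resolves to the enclosing declaration at depth 0
x = 3


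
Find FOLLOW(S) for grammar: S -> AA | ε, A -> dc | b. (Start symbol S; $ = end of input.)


$ ∈ FOLLOW(S). For each A -> αBβ: add FIRST(β)\{ε} to FOLLOW(B); if β nullable, add FOLLOW(A).
FOLLOW(S) = {$}


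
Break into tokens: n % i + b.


Scan left to right, longest-match per lexeme
Tokens: ID(n), OP(%), ID(i), OP(+), ID(b)


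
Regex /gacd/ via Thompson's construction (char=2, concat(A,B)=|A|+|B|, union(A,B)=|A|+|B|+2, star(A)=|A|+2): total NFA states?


Syntax tree has 4 char leaf(s), 0 union(s), 0 star(s)
chars contribute 4×2 = 8; each union adds +2; each star adds +2
Total: 8 + 0 + 0 = 8 states


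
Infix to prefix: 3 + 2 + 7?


left-to-right (same/higher precedence on left): tree is (+ (+ 3 2) 7)
Prefix: + + 3 2 7


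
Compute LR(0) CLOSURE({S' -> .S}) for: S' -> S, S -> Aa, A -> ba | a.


Start: S' -> .S
For each item with dot before a nonterminal B, add B -> .γ for every B-production
Closure: [S' -> .S, S -> .Aa, A -> .ba, A -> .a]


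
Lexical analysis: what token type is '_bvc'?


Pattern: letter/underscore followed by alphanumerics, not a keyword
Type: IDENTIFIER


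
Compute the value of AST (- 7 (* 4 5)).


Evaluate inner: (* 4 5) = 20
Evaluate root: (- 7 20) = -13
Result: -13


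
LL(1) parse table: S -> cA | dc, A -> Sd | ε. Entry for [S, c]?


For [S, c]: 'c' ∈ FIRST(cA)
Entry: S -> cA


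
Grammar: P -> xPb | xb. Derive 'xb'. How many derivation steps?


Derivation: P => xb
Steps: 1


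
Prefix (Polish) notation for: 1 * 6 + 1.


left-to-right (same/higher precedence on left): tree is (+ (* 1 6) 1)
Prefix: + * 1 6 1


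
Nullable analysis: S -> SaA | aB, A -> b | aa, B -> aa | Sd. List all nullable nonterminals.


A nonterminal is nullable iff some alternative derives ε (directly, or every symbol in it is nullable)
Nullable: {}


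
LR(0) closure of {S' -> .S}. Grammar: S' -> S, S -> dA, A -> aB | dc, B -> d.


Start: S' -> .S
For each item with dot before a nonterminal B, add B -> .γ for every B-production
Closure: [S' -> .S, S -> .dA]


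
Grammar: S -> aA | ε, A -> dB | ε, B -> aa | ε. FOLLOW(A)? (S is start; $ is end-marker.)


$ ∈ FOLLOW(S). For each A -> αBβ: add FIRST(β)\{ε} to FOLLOW(B); if β nullable, add FOLLOW(A).
FOLLOW(A) = {$}


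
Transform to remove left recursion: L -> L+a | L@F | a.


Left-recursive alternatives: L+a, L@F; non-recursive: a
Introduce L': L -> aL', L' -> +aL' | @FL' | ε


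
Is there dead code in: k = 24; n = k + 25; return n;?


k is read by n's definition; n is returned
No dead code


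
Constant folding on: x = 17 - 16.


17 - 16 = 1 at compile time
Optimized: x = 1


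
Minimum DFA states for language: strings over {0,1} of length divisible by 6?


Track length mod 6: states 0..5, accept at 0
Minimal DFA: 6 states


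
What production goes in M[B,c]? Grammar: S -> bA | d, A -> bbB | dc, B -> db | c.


For [B, c]: 'c' ∈ FIRST(c)
Entry: B -> c


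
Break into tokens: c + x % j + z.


Scan left to right, longest-match per lexeme
Tokens: ID(c), OP(+), ID(x), OP(%), ID(j), OP(+), ID(z)


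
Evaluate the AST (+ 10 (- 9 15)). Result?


Evaluate inner: (- 9 15) = -6
Evaluate root: (+ 10 -6) = 4
Result: 4


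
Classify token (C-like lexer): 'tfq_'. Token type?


Pattern: letter/underscore followed by alphanumerics, not a keyword
Type: IDENTIFIER


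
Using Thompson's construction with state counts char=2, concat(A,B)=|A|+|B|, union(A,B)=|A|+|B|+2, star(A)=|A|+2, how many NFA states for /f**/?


Syntax tree has 1 char leaf(s), 0 union(s), 2 star(s)
chars contribute 1×2 = 2; each union adds +2; each star adds +2
Total: 2 + 0 + 4 = 6 states


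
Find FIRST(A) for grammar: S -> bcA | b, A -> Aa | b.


Per alternative of A: FIRST(Aa) = {b}; FIRST(b) = {b}
FIRST(A) = {b}


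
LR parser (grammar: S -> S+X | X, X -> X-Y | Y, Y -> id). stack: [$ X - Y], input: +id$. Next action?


handle 'X-Y' on top
Action: reduce (X -> X-Y)


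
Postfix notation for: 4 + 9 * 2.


* has higher precedence, evaluate 9*2 first
Postfix: 4 9 2 * +


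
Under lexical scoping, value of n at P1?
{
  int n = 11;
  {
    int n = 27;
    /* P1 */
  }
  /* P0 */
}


n declared in the same block as P1
n = 27


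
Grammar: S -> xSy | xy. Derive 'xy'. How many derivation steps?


Derivation: S => xy
Steps: 1


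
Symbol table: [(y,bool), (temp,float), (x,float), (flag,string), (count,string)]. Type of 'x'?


Lookup 'x' → type float


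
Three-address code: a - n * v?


Break into single-operator statements:
t1 = n * v
t2 = a - t1


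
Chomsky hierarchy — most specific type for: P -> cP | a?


Right-linear: every RHS is a terminal or a terminal followed by one nonterminal
Classification: Type 3 (Regular)


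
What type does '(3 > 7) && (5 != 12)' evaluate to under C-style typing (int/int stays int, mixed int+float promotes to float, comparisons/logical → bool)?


Operand types: bool && bool
Rule: logical operators take bool operands and yield bool
Result type: bool


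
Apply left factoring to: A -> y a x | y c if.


Common prefix: 'y'
Factored: A -> y A', A' -> a x | c if


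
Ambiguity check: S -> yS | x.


right-linear, alternatives start with distinct terminals 'y' vs 'x': unique leftmost derivation
Unambiguous


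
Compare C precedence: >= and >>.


'>>' is shift (level 8); '>=' is relational (level 7)
Higher level binds tighter
'>>' has higher precedence than '>='


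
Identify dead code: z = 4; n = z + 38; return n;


z is read by n's definition; n is returned
No dead code


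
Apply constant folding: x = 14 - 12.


14 - 12 = 2 at compile time
Optimized: x = 2


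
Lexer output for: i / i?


Scan left to right, longest-match per lexeme
Tokens: ID(i), OP(/), ID(i)


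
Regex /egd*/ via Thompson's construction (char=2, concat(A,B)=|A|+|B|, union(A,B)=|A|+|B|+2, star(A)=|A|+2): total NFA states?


Syntax tree has 3 char leaf(s), 0 union(s), 1 star(s)
chars contribute 3×2 = 6; each union adds +2; each star adds +2
Total: 6 + 0 + 2 = 8 states


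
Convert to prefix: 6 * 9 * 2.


left-to-right (same/higher precedence on left): tree is (* (* 6 9) 2)
Prefix: * * 6 9 2


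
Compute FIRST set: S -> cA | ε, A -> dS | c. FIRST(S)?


Per alternative of S: FIRST(cA) = {c}; FIRST(ε) = {ε}
FIRST(S) = {c, ε}


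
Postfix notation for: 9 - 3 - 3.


Left to right (same or higher precedence on left)
Postfix: 9 3 - 3 -


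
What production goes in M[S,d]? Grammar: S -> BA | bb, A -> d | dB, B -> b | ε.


For [S, d]: 'd' ∈ FIRST(BA)
Entry: S -> BA


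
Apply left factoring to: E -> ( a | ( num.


Common prefix: '('
Factored: E -> ( E', E' -> a | num


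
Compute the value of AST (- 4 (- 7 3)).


Evaluate inner: (- 7 3) = 4
Evaluate root: (- 4 4) = 0
Result: 0


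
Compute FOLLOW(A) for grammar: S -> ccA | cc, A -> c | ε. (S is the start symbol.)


$ ∈ FOLLOW(S). For each A -> αBβ: add FIRST(β)\{ε} to FOLLOW(B); if β nullable, add FOLLOW(A).
FOLLOW(A) = {$}


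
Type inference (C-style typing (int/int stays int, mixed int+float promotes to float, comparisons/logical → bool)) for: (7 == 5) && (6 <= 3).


Operand types: bool && bool
Rule: logical operators take bool operands and yield bool
Result type: bool


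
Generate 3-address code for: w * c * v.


Break into single-operator statements:
t1 = w * c
t2 = t1 * v


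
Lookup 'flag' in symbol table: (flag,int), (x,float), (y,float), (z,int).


Lookup 'flag' → type int


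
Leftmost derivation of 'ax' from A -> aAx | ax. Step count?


Derivation: A => ax
Steps: 1


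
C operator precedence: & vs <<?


'<<' is shift (level 8); '&' is bitwise AND (level 5)
Higher level binds tighter
'<<' has higher precedence than '&'


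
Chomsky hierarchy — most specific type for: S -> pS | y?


Right-linear: every RHS is a terminal or a terminal followed by one nonterminal
Classification: Type 3 (Regular)


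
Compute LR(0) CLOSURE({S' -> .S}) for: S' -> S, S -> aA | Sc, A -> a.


Start: S' -> .S
For each item with dot before a nonterminal B, add B -> .γ for every B-production
Closure: [S' -> .S, S -> .aA, S -> .Sc]


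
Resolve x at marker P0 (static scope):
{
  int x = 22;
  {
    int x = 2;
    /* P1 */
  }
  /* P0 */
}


x declared in the same block as P0
x = 22


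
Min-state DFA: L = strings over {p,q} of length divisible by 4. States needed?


Track length mod 4: states 0..3, accept at 0
Minimal DFA: 4 states


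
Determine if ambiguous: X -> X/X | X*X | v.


'v/v*v' has two parse trees (no precedence encoded between / and *)
Ambiguous


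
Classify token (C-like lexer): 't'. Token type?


Pattern: letter/underscore followed by alphanumerics, not a keyword
Type: IDENTIFIER


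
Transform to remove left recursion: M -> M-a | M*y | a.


Left-recursive alternatives: M-a, M*y; non-recursive: a
Introduce M': M -> aM', M' -> -aM' | *yM' | ε


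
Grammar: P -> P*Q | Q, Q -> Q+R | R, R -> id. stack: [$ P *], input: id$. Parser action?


no handle ('P*' is not any RHS); shift 'id'
Action: shift


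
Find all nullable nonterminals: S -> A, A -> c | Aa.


A nonterminal is nullable iff some alternative derives ε (directly, or every symbol in it is nullable)
Nullable: {}


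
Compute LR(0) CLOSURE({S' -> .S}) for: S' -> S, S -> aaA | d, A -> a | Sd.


Start: S' -> .S
For each item with dot before a nonterminal B, add B -> .γ for every B-production
Closure: [S' -> .S, S -> .aaA, S -> .d]


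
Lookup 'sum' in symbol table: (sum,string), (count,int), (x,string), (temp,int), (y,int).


Lookup 'sum' → type string


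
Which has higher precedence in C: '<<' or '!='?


'<<' is shift (level 8); '!=' is equality (level 6)
Higher level binds tighter
'<<' has higher precedence than '!='


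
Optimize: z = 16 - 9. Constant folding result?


16 - 9 = 7 at compile time
Optimized: z = 7


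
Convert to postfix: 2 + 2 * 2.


* has higher precedence, evaluate 2*2 first
Postfix: 2 2 2 * +


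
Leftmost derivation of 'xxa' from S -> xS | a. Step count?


Derivation: S => xS => xxS => xxa
Steps: 3


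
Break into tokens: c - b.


Scan left to right, longest-match per lexeme
Tokens: ID(c), OP(-), ID(b)


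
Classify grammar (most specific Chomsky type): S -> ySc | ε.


Single nonterminal LHS, but y^n c^n is not regular
Classification: Type 2 (Context-Free)


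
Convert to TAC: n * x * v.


Break into single-operator statements:
t1 = n * x
t2 = t1 * v


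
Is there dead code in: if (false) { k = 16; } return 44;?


condition is constant false, so the whole block is unreachable
Dead: 'if (false) { k = 16; }'


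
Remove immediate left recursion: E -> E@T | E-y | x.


Left-recursive alternatives: E@T, E-y; non-recursive: x
Introduce E': E -> xE', E' -> @TE' | -yE' | ε


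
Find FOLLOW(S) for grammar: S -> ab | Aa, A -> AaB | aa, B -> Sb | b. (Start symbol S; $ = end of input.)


$ ∈ FOLLOW(S). For each A -> αBβ: add FIRST(β)\{ε} to FOLLOW(B); if β nullable, add FOLLOW(A).
FOLLOW(S) = {$, b}


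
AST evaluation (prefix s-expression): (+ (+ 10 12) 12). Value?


Evaluate inner: (+ 10 12) = 22
Evaluate root: (+ 22 12) = 34
Result: 34


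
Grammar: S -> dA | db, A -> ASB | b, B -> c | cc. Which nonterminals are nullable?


A nonterminal is nullable iff some alternative derives ε (directly, or every symbol in it is nullable)
Nullable: {}


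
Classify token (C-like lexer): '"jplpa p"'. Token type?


Pattern: double-quoted sequence
Type: STRING_LITERAL


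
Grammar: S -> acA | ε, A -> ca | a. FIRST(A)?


Per alternative of A: FIRST(ca) = {c}; FIRST(a) = {a}
FIRST(A) = {a, c}


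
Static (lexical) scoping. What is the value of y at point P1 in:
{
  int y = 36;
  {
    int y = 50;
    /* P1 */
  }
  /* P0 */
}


y declared in the same block as P1
y = 50


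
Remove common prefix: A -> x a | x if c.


Common prefix: 'x'
Factored: A -> x A', A' -> a | if c


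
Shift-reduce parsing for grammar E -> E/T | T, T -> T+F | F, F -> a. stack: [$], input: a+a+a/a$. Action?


no handle on stack; shift 'a'
Action: shift


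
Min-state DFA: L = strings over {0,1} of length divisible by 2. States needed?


Track length mod 2: states 0..1, accept at 0
Minimal DFA: 2 states


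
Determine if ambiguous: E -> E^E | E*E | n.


'n^n*n' has two parse trees (no precedence encoded between ^ and *)
Ambiguous


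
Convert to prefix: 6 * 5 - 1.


left-to-right (same/higher precedence on left): tree is (- (* 6 5) 1)
Prefix: - * 6 5 1


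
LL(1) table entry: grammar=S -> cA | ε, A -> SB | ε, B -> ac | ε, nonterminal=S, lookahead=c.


For [S, c]: 'c' ∈ FIRST(cA)
Entry: S -> cA


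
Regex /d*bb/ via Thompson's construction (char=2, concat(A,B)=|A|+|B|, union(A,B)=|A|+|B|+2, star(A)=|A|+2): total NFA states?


Syntax tree has 3 char leaf(s), 0 union(s), 1 star(s)
chars contribute 3×2 = 6; each union adds +2; each star adds +2
Total: 6 + 0 + 2 = 8 states


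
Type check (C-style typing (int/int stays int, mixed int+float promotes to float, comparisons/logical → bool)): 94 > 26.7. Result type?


Operand types: int > float
Rule: comparison yields bool
Result type: bool


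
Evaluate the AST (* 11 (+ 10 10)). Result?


Evaluate inner: (+ 10 10) = 20
Evaluate root: (* 11 20) = 220
Result: 220


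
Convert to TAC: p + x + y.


Break into single-operator statements:
t1 = p + x
t2 = t1 + y


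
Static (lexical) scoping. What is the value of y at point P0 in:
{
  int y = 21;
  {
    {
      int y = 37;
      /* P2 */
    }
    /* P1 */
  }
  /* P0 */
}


y declared in the same block as P0
y = 21


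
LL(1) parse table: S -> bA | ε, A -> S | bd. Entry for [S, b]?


For [S, b]: 'b' ∈ FIRST(bA)
Entry: S -> bA


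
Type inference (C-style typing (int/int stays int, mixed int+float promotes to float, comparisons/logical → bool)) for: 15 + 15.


Operand types: int + int
Rule: mixed int/float promotes to float; int/int stays int
Result type: int


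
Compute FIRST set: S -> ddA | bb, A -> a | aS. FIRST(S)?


Per alternative of S: FIRST(ddA) = {d}; FIRST(bb) = {b}
FIRST(S) = {b, d}


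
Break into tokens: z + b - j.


Scan left to right, longest-match per lexeme
Tokens: ID(z), OP(+), ID(b), OP(-), ID(j)


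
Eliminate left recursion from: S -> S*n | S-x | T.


Left-recursive alternatives: S*n, S-x; non-recursive: T
Introduce S': S -> TS', S' -> *nS' | -xS' | ε


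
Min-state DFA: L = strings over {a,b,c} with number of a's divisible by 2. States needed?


Track (count of a) mod 2: states 0..1, accept at 0
Minimal DFA: 2 states


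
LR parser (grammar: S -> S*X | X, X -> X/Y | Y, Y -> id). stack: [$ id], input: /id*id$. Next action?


'id' on top is the handle for Y -> id
Action: reduce (Y -> id)


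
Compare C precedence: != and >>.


'>>' is shift (level 8); '!=' is equality (level 6)
Higher level binds tighter
'>>' has higher precedence than '!='


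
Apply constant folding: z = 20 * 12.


20 * 12 = 240 at compile time
Optimized: z = 240


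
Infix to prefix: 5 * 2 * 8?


left-to-right (same/higher precedence on left): tree is (* (* 5 2) 8)
Prefix: * * 5 2 8


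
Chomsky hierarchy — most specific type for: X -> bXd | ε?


Single nonterminal LHS, but b^n d^n is not regular
Classification: Type 2 (Context-Free)


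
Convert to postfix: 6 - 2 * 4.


* has higher precedence, evaluate 2*4 first
Postfix: 6 2 4 * -


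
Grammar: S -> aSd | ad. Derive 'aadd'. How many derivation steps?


Derivation: S => aSd => aadd
Steps: 2


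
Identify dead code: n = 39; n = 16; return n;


first assignment to n is overwritten before any read
Dead: 'n = 39'


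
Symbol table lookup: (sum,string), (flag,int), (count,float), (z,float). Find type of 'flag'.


Lookup 'flag' → type int


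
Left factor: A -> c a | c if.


Common prefix: 'c'
Factored: A -> c A', A' -> a | if


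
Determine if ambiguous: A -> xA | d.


right-linear, alternatives start with distinct terminals 'x' vs 'd': unique leftmost derivation
Unambiguous


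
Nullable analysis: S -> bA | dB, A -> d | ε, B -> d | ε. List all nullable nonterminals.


A nonterminal is nullable iff some alternative derives ε (directly, or every symbol in it is nullable)
Nullable: {A, B}


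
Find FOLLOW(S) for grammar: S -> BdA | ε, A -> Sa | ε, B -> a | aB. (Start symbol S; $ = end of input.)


$ ∈ FOLLOW(S). For each A -> αBβ: add FIRST(β)\{ε} to FOLLOW(B); if β nullable, add FOLLOW(A).
FOLLOW(S) = {$, a}


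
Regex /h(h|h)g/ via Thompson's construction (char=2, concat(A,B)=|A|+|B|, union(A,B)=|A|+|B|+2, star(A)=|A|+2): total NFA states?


Syntax tree has 4 char leaf(s), 1 union(s), 0 star(s)
chars contribute 4×2 = 8; each union adds +2; each star adds +2
Total: 8 + 2 + 0 = 10 states


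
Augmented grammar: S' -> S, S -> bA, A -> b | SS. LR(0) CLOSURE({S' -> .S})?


Start: S' -> .S
For each item with dot before a nonterminal B, add B -> .γ for every B-production
Closure: [S' -> .S, S -> .bA]


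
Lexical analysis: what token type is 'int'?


Pattern: reserved word
Type: KEYWORD


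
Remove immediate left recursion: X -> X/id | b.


Left-recursive alternatives: X/id; non-recursive: b
Introduce X': X -> bX', X' -> /idX' | ε


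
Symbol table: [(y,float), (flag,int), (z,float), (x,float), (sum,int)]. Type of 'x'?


Lookup 'x' → type float


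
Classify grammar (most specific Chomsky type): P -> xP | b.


Right-linear: every RHS is a terminal or a terminal followed by one nonterminal
Classification: Type 3 (Regular)


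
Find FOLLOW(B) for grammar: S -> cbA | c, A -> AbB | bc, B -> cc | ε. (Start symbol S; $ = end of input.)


$ ∈ FOLLOW(S). For each A -> αBβ: add FIRST(β)\{ε} to FOLLOW(B); if β nullable, add FOLLOW(A).
FOLLOW(B) = {$, b}


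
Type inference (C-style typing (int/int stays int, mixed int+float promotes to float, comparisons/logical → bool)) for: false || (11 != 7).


Operand types: bool || bool
Rule: logical operators take bool operands and yield bool
Result type: bool


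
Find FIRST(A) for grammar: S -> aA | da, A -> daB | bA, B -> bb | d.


Per alternative of A: FIRST(daB) = {d}; FIRST(bA) = {b}
FIRST(A) = {b, d}


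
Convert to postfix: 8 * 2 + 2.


Left to right (same or higher precedence on left)
Postfix: 8 2 * 2 +


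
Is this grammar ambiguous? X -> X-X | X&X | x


'x-x&x' has two parse trees (no precedence encoded between - and &)
Ambiguous


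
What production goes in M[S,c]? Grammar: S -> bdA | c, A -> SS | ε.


For [S, c]: 'c' ∈ FIRST(c)
Entry: S -> c


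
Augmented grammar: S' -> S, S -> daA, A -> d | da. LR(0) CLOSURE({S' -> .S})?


Start: S' -> .S
For each item with dot before a nonterminal B, add B -> .γ for every B-production
Closure: [S' -> .S, S -> .daA]


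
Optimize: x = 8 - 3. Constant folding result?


8 - 3 = 5 at compile time
Optimized: x = 5


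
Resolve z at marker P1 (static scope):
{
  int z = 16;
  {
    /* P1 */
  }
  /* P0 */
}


P1's block does not declare z; resolves to the enclosing declaration at depth 0
z = 16


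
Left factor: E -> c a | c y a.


Common prefix: 'c'
Factored: E -> c E', E' -> a | y a


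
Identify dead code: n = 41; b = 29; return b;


n is assigned but never read
Dead: 'n = 41'


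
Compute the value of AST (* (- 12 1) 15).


Evaluate inner: (- 12 1) = 11
Evaluate root: (* 11 15) = 165
Result: 165


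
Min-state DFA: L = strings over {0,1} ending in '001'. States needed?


Track the longest suffix of input matching a prefix of '001': 4 classes (prefixes of length 0..3)
Minimal DFA: 4 states


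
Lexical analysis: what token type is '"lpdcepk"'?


Pattern: double-quoted sequence
Type: STRING_LITERAL


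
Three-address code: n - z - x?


Break into single-operator statements:
t1 = n - z
t2 = t1 - x


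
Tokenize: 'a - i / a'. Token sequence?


Scan left to right, longest-match per lexeme
Tokens: ID(a), OP(-), ID(i), OP(/), ID(a)


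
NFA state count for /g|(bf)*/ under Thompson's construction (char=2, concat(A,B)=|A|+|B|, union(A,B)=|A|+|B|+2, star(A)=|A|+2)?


Syntax tree has 3 char leaf(s), 1 union(s), 1 star(s)
chars contribute 3×2 = 6; each union adds +2; each star adds +2
Total: 6 + 2 + 2 = 10 states


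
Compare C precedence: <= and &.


'<=' is relational (level 7); '&' is bitwise AND (level 5)
Higher level binds tighter
'<=' has higher precedence than '&'


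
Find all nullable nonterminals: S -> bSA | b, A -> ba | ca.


A nonterminal is nullable iff some alternative derives ε (directly, or every symbol in it is nullable)
Nullable: {}


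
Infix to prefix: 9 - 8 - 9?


left-to-right (same/higher precedence on left): tree is (- (- 9 8) 9)
Prefix: - - 9 8 9


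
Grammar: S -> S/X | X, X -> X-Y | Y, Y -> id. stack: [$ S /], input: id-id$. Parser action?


no handle ('S/' is not any RHS); shift 'id'
Action: shift


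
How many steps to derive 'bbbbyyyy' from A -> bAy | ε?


Derivation: A => bAy => bbAyy => bbbAyyy => bbbbAyyyy => bbbbyyyy
Steps: 5


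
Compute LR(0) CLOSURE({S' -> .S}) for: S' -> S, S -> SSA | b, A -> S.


Start: S' -> .S
For each item with dot before a nonterminal B, add B -> .γ for every B-production
Closure: [S' -> .S, S -> .SSA, S -> .b]


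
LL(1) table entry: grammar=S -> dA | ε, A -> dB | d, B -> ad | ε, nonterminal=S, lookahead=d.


For [S, d]: 'd' ∈ FIRST(dA)
Entry: S -> dA


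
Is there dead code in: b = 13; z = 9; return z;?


b is assigned but never read
Dead: 'b = 13'


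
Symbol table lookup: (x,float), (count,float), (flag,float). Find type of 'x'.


Lookup 'x' → type float


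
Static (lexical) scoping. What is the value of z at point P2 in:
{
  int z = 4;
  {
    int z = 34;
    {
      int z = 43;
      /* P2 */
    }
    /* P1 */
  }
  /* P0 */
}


z declared in the same block as P2
z = 43


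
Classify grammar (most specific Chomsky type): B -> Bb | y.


Left-linear: every RHS is a terminal or one nonterminal followed by a terminal
Classification: Type 3 (Regular)


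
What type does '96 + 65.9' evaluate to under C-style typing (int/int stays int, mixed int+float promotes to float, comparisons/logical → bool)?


Operand types: int + float
Rule: mixed int/float promotes to float; int/int stays int
Result type: float


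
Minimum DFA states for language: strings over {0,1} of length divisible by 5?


Track length mod 5: states 0..4, accept at 0
Minimal DFA: 5 states


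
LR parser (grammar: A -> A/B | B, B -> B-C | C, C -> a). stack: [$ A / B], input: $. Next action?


handle 'A/B' on top; lookahead ∈ FOLLOW(A) = {/, $}
Action: reduce (A -> A/B)


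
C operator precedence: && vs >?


'>' is relational (level 7); '&&' is logical AND (level 2)
Higher level binds tighter
'>' has higher precedence than '&&'


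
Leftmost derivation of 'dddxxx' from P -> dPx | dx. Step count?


Derivation: P => dPx => ddPxx => dddxxx
Steps: 3


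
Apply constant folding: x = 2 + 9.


2 + 9 = 11 at compile time
Optimized: x = 11


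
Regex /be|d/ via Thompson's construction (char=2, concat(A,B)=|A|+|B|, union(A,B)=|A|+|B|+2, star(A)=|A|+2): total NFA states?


Syntax tree has 3 char leaf(s), 1 union(s), 0 star(s)
chars contribute 3×2 = 6; each union adds +2; each star adds +2
Total: 6 + 2 + 0 = 8 states


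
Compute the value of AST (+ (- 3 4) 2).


Evaluate inner: (- 3 4) = -1
Evaluate root: (+ -1 2) = 1
Result: 1


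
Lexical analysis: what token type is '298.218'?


Pattern: digits with a decimal point
Type: FLOAT_LITERAL


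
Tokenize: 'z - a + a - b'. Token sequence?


Scan left to right, longest-match per lexeme
Tokens: ID(z), OP(-), ID(a), OP(+), ID(a), OP(-), ID(b)


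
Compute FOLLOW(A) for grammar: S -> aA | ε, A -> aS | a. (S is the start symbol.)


$ ∈ FOLLOW(S). For each A -> αBβ: add FIRST(β)\{ε} to FOLLOW(B); if β nullable, add FOLLOW(A).
FOLLOW(A) = {$}


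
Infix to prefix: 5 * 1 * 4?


left-to-right (same/higher precedence on left): tree is (* (* 5 1) 4)
Prefix: * * 5 1 4


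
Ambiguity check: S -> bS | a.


right-linear, alternatives start with distinct terminals 'b' vs 'a': unique leftmost derivation
Unambiguous


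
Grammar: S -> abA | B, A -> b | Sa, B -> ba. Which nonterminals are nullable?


A nonterminal is nullable iff some alternative derives ε (directly, or every symbol in it is nullable)
Nullable: {}


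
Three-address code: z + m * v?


Break into single-operator statements:
t1 = m * v
t2 = z + t1


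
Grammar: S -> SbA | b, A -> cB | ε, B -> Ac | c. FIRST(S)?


Per alternative of S: FIRST(SbA) = {b}; FIRST(b) = {b}
FIRST(S) = {b}


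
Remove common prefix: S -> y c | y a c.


Common prefix: 'y'
Factored: S -> y S', S' -> c | a c


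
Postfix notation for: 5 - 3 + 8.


Left to right (same or higher precedence on left)
Postfix: 5 3 - 8 +


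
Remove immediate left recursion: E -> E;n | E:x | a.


Left-recursive alternatives: E;n, E:x; non-recursive: a
Introduce E': E -> aE', E' -> ;nE' | :xE' | ε


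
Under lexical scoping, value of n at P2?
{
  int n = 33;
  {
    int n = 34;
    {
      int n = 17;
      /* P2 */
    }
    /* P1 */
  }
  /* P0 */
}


n declared in the same block as P2
n = 17


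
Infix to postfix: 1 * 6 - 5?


Left to right (same or higher precedence on left)
Postfix: 1 6 * 5 -


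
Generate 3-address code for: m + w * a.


Break into single-operator statements:
t1 = w * a
t2 = m + t1


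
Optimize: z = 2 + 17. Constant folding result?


2 + 17 = 19 at compile time
Optimized: z = 19


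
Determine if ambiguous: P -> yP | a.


right-linear, alternatives start with distinct terminals 'y' vs 'a': unique leftmost derivation
Unambiguous


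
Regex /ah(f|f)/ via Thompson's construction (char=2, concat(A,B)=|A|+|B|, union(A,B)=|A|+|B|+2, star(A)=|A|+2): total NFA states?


Syntax tree has 4 char leaf(s), 1 union(s), 0 star(s)
chars contribute 4×2 = 8; each union adds +2; each star adds +2
Total: 8 + 2 + 0 = 10 states


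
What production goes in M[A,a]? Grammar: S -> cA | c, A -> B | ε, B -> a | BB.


For [A, a]: 'a' ∈ FIRST(B)
Entry: A -> B


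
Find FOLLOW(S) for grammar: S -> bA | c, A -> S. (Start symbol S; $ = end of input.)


$ ∈ FOLLOW(S). For each A -> αBβ: add FIRST(β)\{ε} to FOLLOW(B); if β nullable, add FOLLOW(A).
FOLLOW(S) = {$}


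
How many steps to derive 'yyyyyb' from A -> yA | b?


Derivation: A => yA => yyA => yyyA => yyyyA => yyyyyA => yyyyyb
Steps: 6


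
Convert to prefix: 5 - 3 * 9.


'*' binds tighter: tree is (- 5 (* 3 9))
Prefix: - 5 * 3 9


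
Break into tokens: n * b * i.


Scan left to right, longest-match per lexeme
Tokens: ID(n), OP(*), ID(b), OP(*), ID(i)


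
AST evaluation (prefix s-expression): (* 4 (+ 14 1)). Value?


Evaluate inner: (+ 14 1) = 15
Evaluate root: (* 4 15) = 60
Result: 60


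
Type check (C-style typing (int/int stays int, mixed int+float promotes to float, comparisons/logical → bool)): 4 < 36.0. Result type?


Operand types: int < float
Rule: comparison yields bool
Result type: bool


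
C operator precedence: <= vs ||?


'<=' is relational (level 7); '||' is logical OR (level 1)
Higher level binds tighter
'<=' has higher precedence than '||'


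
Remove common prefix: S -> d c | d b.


Common prefix: 'd'
Factored: S -> d S', S' -> c | b


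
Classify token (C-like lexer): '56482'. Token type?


Pattern: digits only
Type: INTEGER_LITERAL


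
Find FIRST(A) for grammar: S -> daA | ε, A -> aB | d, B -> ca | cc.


Per alternative of A: FIRST(aB) = {a}; FIRST(d) = {d}
FIRST(A) = {a, d}


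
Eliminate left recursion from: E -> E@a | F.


Left-recursive alternatives: E@a; non-recursive: F
Introduce E': E -> FE', E' -> @aE' | ε


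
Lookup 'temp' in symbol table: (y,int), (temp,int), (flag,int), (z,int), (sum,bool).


Lookup 'temp' → type int


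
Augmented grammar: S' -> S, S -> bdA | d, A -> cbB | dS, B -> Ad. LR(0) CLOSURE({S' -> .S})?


Start: S' -> .S
For each item with dot before a nonterminal B, add B -> .γ for every B-production
Closure: [S' -> .S, S -> .bdA, S -> .d]


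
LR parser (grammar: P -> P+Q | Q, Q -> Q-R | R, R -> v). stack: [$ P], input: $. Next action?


start symbol P on stack, input exhausted
Action: accept


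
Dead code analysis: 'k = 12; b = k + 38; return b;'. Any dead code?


k is read by b's definition; b is returned
No dead code


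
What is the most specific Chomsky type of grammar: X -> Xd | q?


Left-linear: every RHS is a terminal or one nonterminal followed by a terminal
Classification: Type 3 (Regular)


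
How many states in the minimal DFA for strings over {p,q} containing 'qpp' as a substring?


KMP-style automaton: 3 progress states + 1 absorbing accept = 4
Minimal DFA: 4 states


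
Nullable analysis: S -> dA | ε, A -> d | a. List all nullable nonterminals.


A nonterminal is nullable iff some alternative derives ε (directly, or every symbol in it is nullable)
Nullable: {S}


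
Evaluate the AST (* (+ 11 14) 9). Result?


Evaluate inner: (+ 11 14) = 25
Evaluate root: (* 25 9) = 225
Result: 225


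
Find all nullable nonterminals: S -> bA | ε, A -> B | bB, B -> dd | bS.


A nonterminal is nullable iff some alternative derives ε (directly, or every symbol in it is nullable)
Nullable: {S}


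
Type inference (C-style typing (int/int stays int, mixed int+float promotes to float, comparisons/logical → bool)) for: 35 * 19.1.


Operand types: int * float
Rule: mixed int/float promotes to float; int/int stays int
Result type: float


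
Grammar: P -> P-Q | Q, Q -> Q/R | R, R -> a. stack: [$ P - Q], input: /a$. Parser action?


'/' can extend Q; shift to build Q -> Q/R
Action: shift


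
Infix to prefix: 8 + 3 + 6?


left-to-right (same/higher precedence on left): tree is (+ (+ 8 3) 6)
Prefix: + + 8 3 6


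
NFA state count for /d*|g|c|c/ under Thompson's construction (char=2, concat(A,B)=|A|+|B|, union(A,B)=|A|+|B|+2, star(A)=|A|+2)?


Syntax tree has 4 char leaf(s), 3 union(s), 1 star(s)
chars contribute 4×2 = 8; each union adds +2; each star adds +2
Total: 8 + 6 + 2 = 16 states


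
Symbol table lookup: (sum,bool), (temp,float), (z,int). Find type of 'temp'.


Lookup 'temp' → type float


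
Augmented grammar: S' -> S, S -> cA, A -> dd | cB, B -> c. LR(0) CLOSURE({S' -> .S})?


Start: S' -> .S
For each item with dot before a nonterminal B, add B -> .γ for every B-production
Closure: [S' -> .S, S -> .cA]


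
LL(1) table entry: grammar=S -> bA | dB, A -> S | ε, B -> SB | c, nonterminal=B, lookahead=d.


For [B, d]: 'd' ∈ FIRST(SB)
Entry: B -> SB


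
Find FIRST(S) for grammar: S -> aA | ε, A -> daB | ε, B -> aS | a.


Per alternative of S: FIRST(aA) = {a}; FIRST(ε) = {ε}
FIRST(S) = {a, ε}


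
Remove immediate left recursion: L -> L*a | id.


Left-recursive alternatives: L*a; non-recursive: id
Introduce L': L -> idL', L' -> *aL' | ε


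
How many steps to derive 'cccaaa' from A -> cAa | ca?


Derivation: A => cAa => ccAaa => cccaaa
Steps: 3


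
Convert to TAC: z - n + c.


Break into single-operator statements:
t1 = z - n
t2 = t1 + c


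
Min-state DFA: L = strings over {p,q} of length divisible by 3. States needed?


Track length mod 3: states 0..2, accept at 0
Minimal DFA: 3 states


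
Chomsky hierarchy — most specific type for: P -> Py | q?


Left-linear: every RHS is a terminal or one nonterminal followed by a terminal
Classification: Type 3 (Regular)


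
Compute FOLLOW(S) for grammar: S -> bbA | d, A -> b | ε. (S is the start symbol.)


$ ∈ FOLLOW(S). For each A -> αBβ: add FIRST(β)\{ε} to FOLLOW(B); if β nullable, add FOLLOW(A).
FOLLOW(S) = {$}


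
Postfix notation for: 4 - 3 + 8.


Left to right (same or higher precedence on left)
Postfix: 4 3 - 8 +


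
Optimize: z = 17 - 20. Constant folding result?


17 - 20 = -3 at compile time
Optimized: z = -3


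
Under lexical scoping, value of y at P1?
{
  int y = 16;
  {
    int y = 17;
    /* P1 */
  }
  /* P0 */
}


y declared in the same block as P1
y = 17


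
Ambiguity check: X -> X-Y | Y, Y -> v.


precedence layered via separate nonterminal Y: deterministic
Unambiguous


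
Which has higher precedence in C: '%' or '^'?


'%' is multiplicative (level 10); '^' is bitwise XOR (level 4)
Higher level binds tighter
'%' has higher precedence than '^'


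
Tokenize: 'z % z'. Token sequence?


Scan left to right, longest-match per lexeme
Tokens: ID(z), OP(%), ID(z)


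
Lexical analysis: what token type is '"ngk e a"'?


Pattern: double-quoted sequence
Type: STRING_LITERAL


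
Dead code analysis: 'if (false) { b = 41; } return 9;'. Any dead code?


condition is constant false, so the whole block is unreachable
Dead: 'if (false) { b = 41; }'


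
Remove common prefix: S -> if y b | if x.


Common prefix: 'if'
Factored: S -> if S', S' -> y b | x


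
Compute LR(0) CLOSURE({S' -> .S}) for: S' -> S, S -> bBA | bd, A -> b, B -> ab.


Start: S' -> .S
For each item with dot before a nonterminal B, add B -> .γ for every B-production
Closure: [S' -> .S, S -> .bBA, S -> .bd]


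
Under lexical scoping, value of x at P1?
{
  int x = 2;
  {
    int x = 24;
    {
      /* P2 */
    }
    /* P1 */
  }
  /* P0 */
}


x declared in the same block as P1
x = 24
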